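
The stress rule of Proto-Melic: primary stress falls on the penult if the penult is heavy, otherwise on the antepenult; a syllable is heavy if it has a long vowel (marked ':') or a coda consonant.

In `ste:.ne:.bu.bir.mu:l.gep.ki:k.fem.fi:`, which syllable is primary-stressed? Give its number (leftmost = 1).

Weights: 7 ki:k H, 8 fem H, 9 fi: H.
The penult (syllable 8, fem) is heavy, so it takes stress.
Primary stress: syllable 8 → ste:.ne:.bu.bir.mu:l.gep.ki:k.ˈfem.fi:.

8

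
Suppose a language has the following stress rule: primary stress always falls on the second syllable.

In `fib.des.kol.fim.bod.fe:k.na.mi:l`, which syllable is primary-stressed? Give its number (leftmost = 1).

2

The word has 8 syllables; the second syllable is syllable 2 (des).
Primary stress: syllable 2 → fib.ˈdes.kol.fim.bod.fe:k.na.mi:l.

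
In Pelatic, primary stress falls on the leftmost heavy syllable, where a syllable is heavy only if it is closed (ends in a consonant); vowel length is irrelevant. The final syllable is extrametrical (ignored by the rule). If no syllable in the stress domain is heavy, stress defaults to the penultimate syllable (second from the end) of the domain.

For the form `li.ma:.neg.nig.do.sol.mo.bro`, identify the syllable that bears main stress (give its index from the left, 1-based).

3

The final syllable (8, bro) is extrametrical; the stress domain is syllables 1–7.
Weights: 1 li L, 2 ma: L, 3 neg H, 4 nig H, 5 do L, 6 sol H, 7 mo L.
Heavy syllables in the domain: 3, 4, 6. The leftmost is syllable 3 (neg).
Primary stress: syllable 3 → li.ma:.ˈneg.nig.do.sol.mo.bro.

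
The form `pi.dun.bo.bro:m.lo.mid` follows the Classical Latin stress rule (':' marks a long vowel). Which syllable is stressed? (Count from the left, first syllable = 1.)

Classical Latin: stress the penult if heavy (long vowel or closed), else the antepenult.
Weights: 4 bro:m H, 5 lo L, 6 mid H.
The penult (syllable 5, lo) is light, so stress falls on the antepenult (syllable 4, bro:m).
Stress on syllable 4: pi.dun.bo.ˈbro:m.lo.mid.

4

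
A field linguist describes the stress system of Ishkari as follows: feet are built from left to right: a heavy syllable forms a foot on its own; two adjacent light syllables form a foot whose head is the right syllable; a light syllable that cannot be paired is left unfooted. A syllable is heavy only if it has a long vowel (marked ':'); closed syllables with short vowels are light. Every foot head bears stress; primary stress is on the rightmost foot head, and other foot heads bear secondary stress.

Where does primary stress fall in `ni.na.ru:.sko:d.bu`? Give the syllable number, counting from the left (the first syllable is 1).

Weights: 1 ni L, 2 na L, 3 ru: H, 4 sko:d H, 5 bu L.
Parse left to right (heavy = foot alone; LL = one foot; stranded L unfooted): (ni.ˈna) (ˈru:) (ˈsko:d) bu.
Foot heads: 2, 3, 4.
Primary stress on the rightmost head = syllable 4.
Primary stress: syllable 4 → ni.na.ru:.ˈsko:d.bu.

4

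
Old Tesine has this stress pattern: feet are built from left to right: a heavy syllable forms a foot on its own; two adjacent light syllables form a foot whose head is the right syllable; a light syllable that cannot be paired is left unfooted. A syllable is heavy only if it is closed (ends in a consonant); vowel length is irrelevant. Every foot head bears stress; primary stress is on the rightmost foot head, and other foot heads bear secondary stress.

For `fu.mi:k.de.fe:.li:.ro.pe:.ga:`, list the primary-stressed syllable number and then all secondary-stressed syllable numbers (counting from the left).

primary 8, secondary 2, 4, 6

Weights: 1 fu L, 2 mi:k H, 3 de L, 4 fe: L, 5 li: L, 6 ro L, 7 pe: L, 8 ga: L.
Parse left to right (heavy = foot alone; LL = one foot; stranded L unfooted): fu (ˈmi:k) (de.ˈfe:) (li:.ˈro) (pe:.ˈga:).
Foot heads: 2, 4, 6, 8.
Primary stress on the rightmost head = syllable 8.
Secondary stress on 2, 4, 6: fu.ˌmi:k.de.ˌfe:.li:.ˌro.pe:.ˈga:.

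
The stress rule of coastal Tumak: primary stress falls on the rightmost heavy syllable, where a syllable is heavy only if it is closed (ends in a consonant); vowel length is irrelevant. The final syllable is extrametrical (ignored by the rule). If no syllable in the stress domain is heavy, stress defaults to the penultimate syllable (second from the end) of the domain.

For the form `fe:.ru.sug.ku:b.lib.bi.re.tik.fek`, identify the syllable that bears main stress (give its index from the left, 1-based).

8

The final syllable (9, fek) is extrametrical; the stress domain is syllables 1–8.
Weights: 1 fe: L, 2 ru L, 3 sug H, 4 ku:b H, 5 lib H, 6 bi L, 7 re L, 8 tik H.
Heavy syllables in the domain: 3, 4, 5, 8. The rightmost is syllable 8 (tik).
Primary stress: syllable 8 → fe:.ru.sug.ku:b.lib.bi.re.ˈtik.fek.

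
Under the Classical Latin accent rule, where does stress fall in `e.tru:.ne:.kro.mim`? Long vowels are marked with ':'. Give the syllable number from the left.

Classical Latin: stress the penult if heavy (long vowel or closed), else the antepenult.
Weights: 3 ne: H, 4 kro L, 5 mim H.
The penult (syllable 4, kro) is light, so stress falls on the antepenult (syllable 3, ne:).
Stress on syllable 3: e.tru:.ˈne:.kro.mim.

3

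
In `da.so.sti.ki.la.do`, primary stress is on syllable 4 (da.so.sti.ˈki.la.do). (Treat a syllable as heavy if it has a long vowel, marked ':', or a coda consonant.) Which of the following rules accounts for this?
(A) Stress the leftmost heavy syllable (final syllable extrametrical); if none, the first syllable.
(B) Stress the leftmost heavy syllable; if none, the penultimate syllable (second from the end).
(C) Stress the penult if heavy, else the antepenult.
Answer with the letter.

C

Rule A → syllable 1 (observed: 4).
Rule B → syllable 5 (observed: 4).
Rule C → syllable 4 ✓.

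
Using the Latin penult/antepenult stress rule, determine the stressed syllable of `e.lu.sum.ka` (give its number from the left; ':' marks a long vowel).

Classical Latin: stress the penult if heavy (long vowel or closed), else the antepenult.
Weights: 2 lu L, 3 sum H, 4 ka L.
The penult (syllable 3, sum) is heavy, so it takes stress.
Stress on syllable 3: e.lu.ˈsum.ka.

3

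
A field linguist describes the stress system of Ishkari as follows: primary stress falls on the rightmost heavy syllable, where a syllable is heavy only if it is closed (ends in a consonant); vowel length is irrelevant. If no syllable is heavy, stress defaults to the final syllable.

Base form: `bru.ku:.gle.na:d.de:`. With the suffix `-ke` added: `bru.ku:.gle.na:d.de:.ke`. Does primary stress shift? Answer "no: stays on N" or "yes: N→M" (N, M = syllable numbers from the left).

no: stays on 4

Base `bru.ku:.gle.na:d.de:` (5 syllables):
  Weights: 1 bru L, 2 ku: L, 3 gle L, 4 na:d H, 5 de: L.
  Heavy syllables in the domain: 4. The rightmost is syllable 4 (na:d).
  → primary stress on syllable 4.
Suffixed `bru.ku:.gle.na:d.de:.ke` (6 syllables):
  Weights: 1 bru L, 2 ku: L, 3 gle L, 4 na:d H, 5 de: L, 6 ke L.
  Heavy syllables in the domain: 4. The rightmost is syllable 4 (na:d).
  → primary stress on syllable 4.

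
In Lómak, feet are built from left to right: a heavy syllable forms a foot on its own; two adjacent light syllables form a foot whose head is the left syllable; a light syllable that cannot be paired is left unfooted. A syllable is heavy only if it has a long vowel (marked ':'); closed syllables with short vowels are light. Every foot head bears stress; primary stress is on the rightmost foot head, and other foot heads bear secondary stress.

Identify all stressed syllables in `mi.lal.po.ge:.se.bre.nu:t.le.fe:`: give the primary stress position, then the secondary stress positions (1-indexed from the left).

Weights: 1 mi L, 2 lal L, 3 po L, 4 ge: H, 5 se L, 6 bre L, 7 nu:t H, 8 le L, 9 fe: H.
Parse left to right (heavy = foot alone; LL = one foot; stranded L unfooted): (ˈmi.lal) po (ˈge:) (ˈse.bre) (ˈnu:t) le (ˈfe:).
Foot heads: 1, 4, 5, 7, 9.
Primary stress on the rightmost head = syllable 9.
Secondary stress on 1, 4, 5, 7: ˌmi.lal.po.ˌge:.ˌse.bre.ˌnu:t.le.ˈfe:.

primary 9, secondary 1, 4, 5, 7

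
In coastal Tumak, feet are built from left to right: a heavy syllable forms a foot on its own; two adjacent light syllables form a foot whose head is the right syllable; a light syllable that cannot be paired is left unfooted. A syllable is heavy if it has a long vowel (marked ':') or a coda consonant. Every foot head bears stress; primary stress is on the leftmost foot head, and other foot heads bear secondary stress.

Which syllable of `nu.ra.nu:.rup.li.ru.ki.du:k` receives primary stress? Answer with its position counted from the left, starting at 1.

Weights: 1 nu L, 2 ra L, 3 nu: H, 4 rup H, 5 li L, 6 ru L, 7 ki L, 8 du:k H.
Parse left to right (heavy = foot alone; LL = one foot; stranded L unfooted): (nu.ˈra) (ˈnu:) (ˈrup) (li.ˈru) ki (ˈdu:k).
Foot heads: 2, 3, 4, 6, 8.
Primary stress on the leftmost head = syllable 2.
Primary stress: syllable 2 → nu.ˈra.nu:.rup.li.ru.ki.du:k.

2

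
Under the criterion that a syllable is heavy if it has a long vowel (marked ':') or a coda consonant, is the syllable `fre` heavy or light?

light

`fre`: short vowel, open (no coda). Short vowel, open → light.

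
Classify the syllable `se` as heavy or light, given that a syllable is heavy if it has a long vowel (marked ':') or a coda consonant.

light

`se`: short vowel, open (no coda). Short vowel, open → light.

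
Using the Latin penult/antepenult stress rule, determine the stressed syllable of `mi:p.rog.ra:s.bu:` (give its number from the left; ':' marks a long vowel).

3

Classical Latin: stress the penult if heavy (long vowel or closed), else the antepenult.
Weights: 2 rog H, 3 ra:s H, 4 bu: H.
The penult (syllable 3, ra:s) is heavy, so it takes stress.
Stress on syllable 3: mi:p.rog.ˈra:s.bu:.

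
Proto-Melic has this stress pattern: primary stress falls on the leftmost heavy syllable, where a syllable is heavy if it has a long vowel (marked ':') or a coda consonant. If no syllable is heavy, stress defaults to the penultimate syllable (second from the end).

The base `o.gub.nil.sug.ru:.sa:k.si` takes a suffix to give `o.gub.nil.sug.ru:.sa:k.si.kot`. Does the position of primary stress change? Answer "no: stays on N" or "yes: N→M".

Base `o.gub.nil.sug.ru:.sa:k.si` (7 syllables):
  Weights: 1 o L, 2 gub H, 3 nil H, 4 sug H, 5 ru: H, 6 sa:k H, 7 si L.
  Heavy syllables in the domain: 2, 3, 4, 5, 6. The leftmost is syllable 2 (gub).
  → primary stress on syllable 2.
Suffixed `o.gub.nil.sug.ru:.sa:k.si.kot` (8 syllables):
  Weights: 1 o L, 2 gub H, 3 nil H, 4 sug H, 5 ru: H, 6 sa:k H, 7 si L, 8 kot H.
  Heavy syllables in the domain: 2, 3, 4, 5, 6, 8. The leftmost is syllable 2 (gub).
  → primary stress on syllable 2.

no: stays on 2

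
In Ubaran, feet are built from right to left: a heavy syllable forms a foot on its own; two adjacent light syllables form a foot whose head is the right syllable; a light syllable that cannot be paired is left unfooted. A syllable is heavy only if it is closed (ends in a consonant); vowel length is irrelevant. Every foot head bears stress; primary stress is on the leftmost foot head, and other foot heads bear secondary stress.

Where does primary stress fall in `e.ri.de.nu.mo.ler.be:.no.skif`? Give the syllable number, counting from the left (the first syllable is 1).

Weights: 1 e L, 2 ri L, 3 de L, 4 nu L, 5 mo L, 6 ler H, 7 be: L, 8 no L, 9 skif H.
Parse right to left (heavy = foot alone; LL = one foot; stranded L unfooted): e (ri.ˈde) (nu.ˈmo) (ˈler) (be:.ˈno) (ˈskif).
Foot heads: 3, 5, 6, 8, 9.
Primary stress on the leftmost head = syllable 3.
Primary stress: syllable 3 → e.ri.ˈde.nu.mo.ler.be:.no.skif.

3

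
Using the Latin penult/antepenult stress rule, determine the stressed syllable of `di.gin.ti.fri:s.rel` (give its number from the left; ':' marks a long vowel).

Classical Latin: stress the penult if heavy (long vowel or closed), else the antepenult.
Weights: 3 ti L, 4 fri:s H, 5 rel H.
The penult (syllable 4, fri:s) is heavy, so it takes stress.
Stress on syllable 4: di.gin.ti.ˈfri:s.rel.

4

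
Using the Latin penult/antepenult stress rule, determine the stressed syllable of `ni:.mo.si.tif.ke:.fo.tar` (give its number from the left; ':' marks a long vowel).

5

Classical Latin: stress the penult if heavy (long vowel or closed), else the antepenult.
Weights: 5 ke: H, 6 fo L, 7 tar H.
The penult (syllable 6, fo) is light, so stress falls on the antepenult (syllable 5, ke:).
Stress on syllable 5: ni:.mo.si.tif.ˈke:.fo.tar.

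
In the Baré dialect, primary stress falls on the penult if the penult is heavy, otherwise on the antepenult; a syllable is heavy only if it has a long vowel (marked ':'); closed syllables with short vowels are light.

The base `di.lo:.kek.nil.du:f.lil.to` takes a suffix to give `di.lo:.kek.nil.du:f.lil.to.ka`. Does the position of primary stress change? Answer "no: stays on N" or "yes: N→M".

yes: 5→6

Base `di.lo:.kek.nil.du:f.lil.to` (7 syllables):
  Weights: 5 du:f H, 6 lil L, 7 to L.
  The penult (syllable 6, lil) is light, so stress falls on the antepenult (syllable 5, du:f).
  → primary stress on syllable 5.
Suffixed `di.lo:.kek.nil.du:f.lil.to.ka` (8 syllables):
  Weights: 6 lil L, 7 to L, 8 ka L.
  The penult (syllable 7, to) is light, so stress falls on the antepenult (syllable 6, lil).
  → primary stress on syllable 6.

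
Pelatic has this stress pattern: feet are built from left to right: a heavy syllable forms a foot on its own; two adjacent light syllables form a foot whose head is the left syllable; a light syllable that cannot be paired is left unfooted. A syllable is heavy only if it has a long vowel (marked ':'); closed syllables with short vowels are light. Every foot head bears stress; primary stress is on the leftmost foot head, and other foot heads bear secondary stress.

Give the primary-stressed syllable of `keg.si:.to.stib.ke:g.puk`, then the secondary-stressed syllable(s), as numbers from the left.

Weights: 1 keg L, 2 si: H, 3 to L, 4 stib L, 5 ke:g H, 6 puk L.
Parse left to right (heavy = foot alone; LL = one foot; stranded L unfooted): keg (ˈsi:) (ˈto.stib) (ˈke:g) puk.
Foot heads: 2, 3, 5.
Primary stress on the leftmost head = syllable 2.
Secondary stress on 3, 5: keg.ˈsi:.ˌto.stib.ˌke:g.puk.

primary 2, secondary 3, 5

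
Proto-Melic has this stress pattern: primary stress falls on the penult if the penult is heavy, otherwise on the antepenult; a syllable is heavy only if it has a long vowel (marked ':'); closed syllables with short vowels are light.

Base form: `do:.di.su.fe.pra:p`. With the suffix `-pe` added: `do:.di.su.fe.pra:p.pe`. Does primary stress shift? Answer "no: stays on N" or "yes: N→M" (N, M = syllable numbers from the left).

yes: 3→5

Base `do:.di.su.fe.pra:p` (5 syllables):
  Weights: 3 su L, 4 fe L, 5 pra:p H.
  The penult (syllable 4, fe) is light, so stress falls on the antepenult (syllable 3, su).
  → primary stress on syllable 3.
Suffixed `do:.di.su.fe.pra:p.pe` (6 syllables):
  Weights: 4 fe L, 5 pra:p H, 6 pe L.
  The penult (syllable 5, pra:p) is heavy, so it takes stress.
  → primary stress on syllable 5.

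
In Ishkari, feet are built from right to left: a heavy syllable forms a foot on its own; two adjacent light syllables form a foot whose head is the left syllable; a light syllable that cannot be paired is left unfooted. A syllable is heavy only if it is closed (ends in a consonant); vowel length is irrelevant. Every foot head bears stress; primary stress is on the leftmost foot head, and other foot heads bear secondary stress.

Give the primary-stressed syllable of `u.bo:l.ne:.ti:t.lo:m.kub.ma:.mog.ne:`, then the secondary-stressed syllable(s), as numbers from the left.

Weights: 1 u L, 2 bo:l H, 3 ne: L, 4 ti:t H, 5 lo:m H, 6 kub H, 7 ma: L, 8 mog H, 9 ne: L.
Parse right to left (heavy = foot alone; LL = one foot; stranded L unfooted): u (ˈbo:l) ne: (ˈti:t) (ˈlo:m) (ˈkub) ma: (ˈmog) ne:.
Foot heads: 2, 4, 5, 6, 8.
Primary stress on the leftmost head = syllable 2.
Secondary stress on 4, 5, 6, 8: u.ˈbo:l.ne:.ˌti:t.ˌlo:m.ˌkub.ma:.ˌmog.ne:.

primary 2, secondary 4, 5, 6, 8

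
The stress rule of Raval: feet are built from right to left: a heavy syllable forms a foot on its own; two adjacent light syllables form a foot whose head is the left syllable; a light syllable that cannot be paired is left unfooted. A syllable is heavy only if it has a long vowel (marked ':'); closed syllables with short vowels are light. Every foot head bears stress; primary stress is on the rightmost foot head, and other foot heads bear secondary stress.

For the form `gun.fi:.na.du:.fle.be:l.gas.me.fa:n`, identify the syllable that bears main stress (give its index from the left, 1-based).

Weights: 1 gun L, 2 fi: H, 3 na L, 4 du: H, 5 fle L, 6 be:l H, 7 gas L, 8 me L, 9 fa:n H.
Parse right to left (heavy = foot alone; LL = one foot; stranded L unfooted): gun (ˈfi:) na (ˈdu:) fle (ˈbe:l) (ˈgas.me) (ˈfa:n).
Foot heads: 2, 4, 6, 7, 9.
Primary stress on the rightmost head = syllable 9.
Primary stress: syllable 9 → gun.fi:.na.du:.fle.be:l.gas.me.ˈfa:n.

9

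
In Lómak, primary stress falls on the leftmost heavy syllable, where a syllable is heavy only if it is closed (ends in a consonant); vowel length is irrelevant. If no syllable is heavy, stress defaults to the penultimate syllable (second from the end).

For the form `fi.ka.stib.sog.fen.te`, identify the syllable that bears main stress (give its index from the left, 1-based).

Weights: 1 fi L, 2 ka L, 3 stib H, 4 sog H, 5 fen H, 6 te L.
Heavy syllables in the domain: 3, 4, 5. The leftmost is syllable 3 (stib).
Primary stress: syllable 3 → fi.ka.ˈstib.sog.fen.te.

3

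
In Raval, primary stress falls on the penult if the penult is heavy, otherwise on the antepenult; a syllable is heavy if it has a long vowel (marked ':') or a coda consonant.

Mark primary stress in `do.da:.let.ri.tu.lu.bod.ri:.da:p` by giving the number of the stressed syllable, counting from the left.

8

Weights: 7 bod H, 8 ri: H, 9 da:p H.
The penult (syllable 8, ri:) is heavy, so it takes stress.
Primary stress: syllable 8 → do.da:.let.ri.tu.lu.bod.ˈri:.da:p.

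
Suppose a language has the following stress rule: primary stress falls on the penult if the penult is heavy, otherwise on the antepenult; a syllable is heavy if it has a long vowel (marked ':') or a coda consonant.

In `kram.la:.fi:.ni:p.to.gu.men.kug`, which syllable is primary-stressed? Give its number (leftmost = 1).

Weights: 6 gu L, 7 men H, 8 kug H.
The penult (syllable 7, men) is heavy, so it takes stress.
Primary stress: syllable 7 → kram.la:.fi:.ni:p.to.gu.ˈmen.kug.

7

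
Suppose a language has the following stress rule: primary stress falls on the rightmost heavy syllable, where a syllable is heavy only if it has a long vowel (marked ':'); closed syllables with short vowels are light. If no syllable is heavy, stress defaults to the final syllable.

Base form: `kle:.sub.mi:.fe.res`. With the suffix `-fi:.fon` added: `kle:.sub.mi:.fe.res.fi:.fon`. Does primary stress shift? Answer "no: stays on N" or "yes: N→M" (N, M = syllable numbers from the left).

yes: 3→6

Base `kle:.sub.mi:.fe.res` (5 syllables):
  Weights: 1 kle: H, 2 sub L, 3 mi: H, 4 fe L, 5 res L.
  Heavy syllables in the domain: 1, 3. The rightmost is syllable 3 (mi:).
  → primary stress on syllable 3.
Suffixed `kle:.sub.mi:.fe.res.fi:.fon` (7 syllables):
  Weights: 1 kle: H, 2 sub L, 3 mi: H, 4 fe L, 5 res L, 6 fi: H, 7 fon L.
  Heavy syllables in the domain: 1, 3, 6. The rightmost is syllable 6 (fi:).
  → primary stress on syllable 6.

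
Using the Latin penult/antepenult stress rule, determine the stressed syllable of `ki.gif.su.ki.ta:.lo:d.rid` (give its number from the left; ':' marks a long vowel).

6

Classical Latin: stress the penult if heavy (long vowel or closed), else the antepenult.
Weights: 5 ta: H, 6 lo:d H, 7 rid H.
The penult (syllable 6, lo:d) is heavy, so it takes stress.
Stress on syllable 6: ki.gif.su.ki.ta:.ˈlo:d.rid.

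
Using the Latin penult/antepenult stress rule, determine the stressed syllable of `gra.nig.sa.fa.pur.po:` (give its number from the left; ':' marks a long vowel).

Classical Latin: stress the penult if heavy (long vowel or closed), else the antepenult.
Weights: 4 fa L, 5 pur H, 6 po: H.
The penult (syllable 5, pur) is heavy, so it takes stress.
Stress on syllable 5: gra.nig.sa.fa.ˈpur.po:.

5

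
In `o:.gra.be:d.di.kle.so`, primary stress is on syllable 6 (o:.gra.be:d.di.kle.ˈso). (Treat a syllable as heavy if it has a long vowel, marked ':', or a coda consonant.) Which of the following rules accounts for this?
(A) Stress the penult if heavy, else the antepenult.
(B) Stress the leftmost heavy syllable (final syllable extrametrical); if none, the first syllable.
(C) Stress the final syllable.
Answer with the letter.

Rule A → syllable 4 (observed: 6).
Rule B → syllable 1 (observed: 6).
Rule C → syllable 6 ✓.

C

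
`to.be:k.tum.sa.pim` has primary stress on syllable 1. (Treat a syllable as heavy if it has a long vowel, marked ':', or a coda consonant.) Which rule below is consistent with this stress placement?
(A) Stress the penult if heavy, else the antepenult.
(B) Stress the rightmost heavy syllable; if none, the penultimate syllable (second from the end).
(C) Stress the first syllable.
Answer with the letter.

C

Rule A → syllable 3 (observed: 1).
Rule B → syllable 5 (observed: 1).
Rule C → syllable 1 ✓.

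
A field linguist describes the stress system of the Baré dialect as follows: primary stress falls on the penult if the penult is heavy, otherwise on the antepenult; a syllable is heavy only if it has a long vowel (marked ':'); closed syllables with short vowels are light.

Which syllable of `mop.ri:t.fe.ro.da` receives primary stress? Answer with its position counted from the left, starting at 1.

3

Weights: 3 fe L, 4 ro L, 5 da L.
The penult (syllable 4, ro) is light, so stress falls on the antepenult (syllable 3, fe).
Primary stress: syllable 3 → mop.ri:t.ˈfe.ro.da.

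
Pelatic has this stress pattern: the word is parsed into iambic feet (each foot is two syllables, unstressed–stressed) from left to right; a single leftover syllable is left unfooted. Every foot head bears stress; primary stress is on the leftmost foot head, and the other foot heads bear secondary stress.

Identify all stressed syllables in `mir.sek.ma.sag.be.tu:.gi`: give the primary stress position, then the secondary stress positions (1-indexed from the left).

primary 2, secondary 4, 6

Parse left to right into iambic (σˈσ) feet: (mir.ˈsek) (ma.ˈsag) (be.ˈtu:) gi. Syllable 7 is left unfooted.
Foot heads (stressed positions): 2, 4, 6.
End Rule Leftmost: primary stress on the leftmost head = syllable 2.
Secondary stress on 4, 6: mir.ˈsek.ma.ˌsag.be.ˌtu:.gi.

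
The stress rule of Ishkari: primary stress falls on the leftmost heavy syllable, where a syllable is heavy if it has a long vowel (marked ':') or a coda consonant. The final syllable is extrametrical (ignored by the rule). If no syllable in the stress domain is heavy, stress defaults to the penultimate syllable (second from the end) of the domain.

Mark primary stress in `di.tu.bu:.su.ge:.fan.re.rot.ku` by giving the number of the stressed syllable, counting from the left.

The final syllable (9, ku) is extrametrical; the stress domain is syllables 1–8.
Weights: 1 di L, 2 tu L, 3 bu: H, 4 su L, 5 ge: H, 6 fan H, 7 re L, 8 rot H.
Heavy syllables in the domain: 3, 5, 6, 8. The leftmost is syllable 3 (bu:).
Primary stress: syllable 3 → di.tu.ˈbu:.su.ge:.fan.re.rot.ku.

3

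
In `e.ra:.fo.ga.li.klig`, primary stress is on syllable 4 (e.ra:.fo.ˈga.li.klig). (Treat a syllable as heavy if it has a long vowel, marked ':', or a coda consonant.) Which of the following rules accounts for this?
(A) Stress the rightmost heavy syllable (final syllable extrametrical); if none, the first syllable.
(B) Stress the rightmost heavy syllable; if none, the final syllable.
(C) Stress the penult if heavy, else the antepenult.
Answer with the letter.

C

Rule A → syllable 2 (observed: 4).
Rule B → syllable 6 (observed: 4).
Rule C → syllable 4 ✓.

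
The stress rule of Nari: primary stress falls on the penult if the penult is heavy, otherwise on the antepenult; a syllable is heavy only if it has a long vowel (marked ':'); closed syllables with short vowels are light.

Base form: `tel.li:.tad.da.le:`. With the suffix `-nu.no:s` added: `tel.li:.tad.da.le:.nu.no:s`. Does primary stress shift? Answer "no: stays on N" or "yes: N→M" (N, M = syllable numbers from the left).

Base `tel.li:.tad.da.le:` (5 syllables):
  Weights: 3 tad L, 4 da L, 5 le: H.
  The penult (syllable 4, da) is light, so stress falls on the antepenult (syllable 3, tad).
  → primary stress on syllable 3.
Suffixed `tel.li:.tad.da.le:.nu.no:s` (7 syllables):
  Weights: 5 le: H, 6 nu L, 7 no:s H.
  The penult (syllable 6, nu) is light, so stress falls on the antepenult (syllable 5, le:).
  → primary stress on syllable 5.

yes: 3→5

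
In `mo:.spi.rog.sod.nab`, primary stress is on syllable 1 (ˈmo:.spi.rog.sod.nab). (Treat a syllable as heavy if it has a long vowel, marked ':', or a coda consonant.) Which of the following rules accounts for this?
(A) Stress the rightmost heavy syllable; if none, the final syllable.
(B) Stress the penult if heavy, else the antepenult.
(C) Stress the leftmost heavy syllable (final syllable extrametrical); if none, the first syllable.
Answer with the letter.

Rule A → syllable 5 (observed: 1).
Rule B → syllable 4 (observed: 1).
Rule C → syllable 1 ✓.

C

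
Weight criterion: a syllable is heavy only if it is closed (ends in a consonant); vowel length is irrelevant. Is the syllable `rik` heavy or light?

`rik`: short vowel, closed (coda /k/). Closed (coda /k/) → heavy.

heavy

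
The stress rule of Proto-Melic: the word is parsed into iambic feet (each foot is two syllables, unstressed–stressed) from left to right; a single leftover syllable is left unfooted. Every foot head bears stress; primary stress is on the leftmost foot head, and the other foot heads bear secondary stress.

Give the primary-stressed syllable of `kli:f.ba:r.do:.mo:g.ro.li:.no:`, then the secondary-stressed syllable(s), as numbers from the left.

Parse left to right into iambic (σˈσ) feet: (kli:f.ˈba:r) (do:.ˈmo:g) (ro.ˈli:) no:. Syllable 7 is left unfooted.
Foot heads (stressed positions): 2, 4, 6.
End Rule Leftmost: primary stress on the leftmost head = syllable 2.
Secondary stress on 4, 6: kli:f.ˈba:r.do:.ˌmo:g.ro.ˌli:.no:.

primary 2, secondary 4, 6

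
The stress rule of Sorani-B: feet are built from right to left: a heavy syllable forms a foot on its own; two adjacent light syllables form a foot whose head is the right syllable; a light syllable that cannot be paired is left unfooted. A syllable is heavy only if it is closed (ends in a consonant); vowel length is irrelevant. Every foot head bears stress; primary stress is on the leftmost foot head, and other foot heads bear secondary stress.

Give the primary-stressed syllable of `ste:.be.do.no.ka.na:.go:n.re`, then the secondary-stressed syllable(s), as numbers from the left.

Weights: 1 ste: L, 2 be L, 3 do L, 4 no L, 5 ka L, 6 na: L, 7 go:n H, 8 re L.
Parse right to left (heavy = foot alone; LL = one foot; stranded L unfooted): (ste:.ˈbe) (do.ˈno) (ka.ˈna:) (ˈgo:n) re.
Foot heads: 2, 4, 6, 7.
Primary stress on the leftmost head = syllable 2.
Secondary stress on 4, 6, 7: ste:.ˈbe.do.ˌno.ka.ˌna:.ˌgo:n.re.

primary 2, secondary 4, 6, 7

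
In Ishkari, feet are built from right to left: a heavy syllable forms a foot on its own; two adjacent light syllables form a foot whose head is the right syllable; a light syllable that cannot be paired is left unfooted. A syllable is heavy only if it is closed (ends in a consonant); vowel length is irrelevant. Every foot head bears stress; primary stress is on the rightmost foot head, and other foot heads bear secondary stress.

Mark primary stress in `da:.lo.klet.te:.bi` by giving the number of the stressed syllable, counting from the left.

Weights: 1 da: L, 2 lo L, 3 klet H, 4 te: L, 5 bi L.
Parse right to left (heavy = foot alone; LL = one foot; stranded L unfooted): (da:.ˈlo) (ˈklet) (te:.ˈbi).
Foot heads: 2, 3, 5.
Primary stress on the rightmost head = syllable 5.
Primary stress: syllable 5 → da:.lo.klet.te:.ˈbi.

5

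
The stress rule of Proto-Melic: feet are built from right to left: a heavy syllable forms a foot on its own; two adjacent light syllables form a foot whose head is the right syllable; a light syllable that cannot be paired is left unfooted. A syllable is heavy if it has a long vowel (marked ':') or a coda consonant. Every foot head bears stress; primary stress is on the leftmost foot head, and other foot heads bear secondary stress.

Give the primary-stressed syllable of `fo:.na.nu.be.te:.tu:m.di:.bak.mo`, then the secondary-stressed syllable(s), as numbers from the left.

primary 1, secondary 4, 5, 6, 7, 8

Weights: 1 fo: H, 2 na L, 3 nu L, 4 be L, 5 te: H, 6 tu:m H, 7 di: H, 8 bak H, 9 mo L.
Parse right to left (heavy = foot alone; LL = one foot; stranded L unfooted): (ˈfo:) na (nu.ˈbe) (ˈte:) (ˈtu:m) (ˈdi:) (ˈbak) mo.
Foot heads: 1, 4, 5, 6, 7, 8.
Primary stress on the leftmost head = syllable 1.
Secondary stress on 4, 5, 6, 7, 8: ˈfo:.na.nu.ˌbe.ˌte:.ˌtu:m.ˌdi:.ˌbak.mo.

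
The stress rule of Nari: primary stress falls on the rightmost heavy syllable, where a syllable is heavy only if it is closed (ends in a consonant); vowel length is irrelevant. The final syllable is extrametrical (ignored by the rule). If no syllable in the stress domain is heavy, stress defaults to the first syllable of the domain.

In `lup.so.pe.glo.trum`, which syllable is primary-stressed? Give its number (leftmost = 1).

The final syllable (5, trum) is extrametrical; the stress domain is syllables 1–4.
Weights: 1 lup H, 2 so L, 3 pe L, 4 glo L.
Heavy syllables in the domain: 1. The rightmost is syllable 1 (lup).
Primary stress: syllable 1 → ˈlup.so.pe.glo.trum.

1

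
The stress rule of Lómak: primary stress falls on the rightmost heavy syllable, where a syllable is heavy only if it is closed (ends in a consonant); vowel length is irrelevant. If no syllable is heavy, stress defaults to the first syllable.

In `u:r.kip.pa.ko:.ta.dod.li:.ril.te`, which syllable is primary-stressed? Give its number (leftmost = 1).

8

Weights: 1 u:r H, 2 kip H, 3 pa L, 4 ko: L, 5 ta L, 6 dod H, 7 li: L, 8 ril H, 9 te L.
Heavy syllables in the domain: 1, 2, 6, 8. The rightmost is syllable 8 (ril).
Primary stress: syllable 8 → u:r.kip.pa.ko:.ta.dod.li:.ˈril.te.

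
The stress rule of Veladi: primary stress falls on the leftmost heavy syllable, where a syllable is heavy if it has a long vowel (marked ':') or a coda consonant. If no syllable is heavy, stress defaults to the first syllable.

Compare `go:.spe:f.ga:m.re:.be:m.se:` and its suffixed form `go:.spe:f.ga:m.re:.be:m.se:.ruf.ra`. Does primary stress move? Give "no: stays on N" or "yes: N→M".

Base `go:.spe:f.ga:m.re:.be:m.se:` (6 syllables):
  Weights: 1 go: H, 2 spe:f H, 3 ga:m H, 4 re: H, 5 be:m H, 6 se: H.
  Heavy syllables in the domain: 1, 2, 3, 4, 5, 6. The leftmost is syllable 1 (go:).
  → primary stress on syllable 1.
Suffixed `go:.spe:f.ga:m.re:.be:m.se:.ruf.ra` (8 syllables):
  Weights: 1 go: H, 2 spe:f H, 3 ga:m H, 4 re: H, 5 be:m H, 6 se: H, 7 ruf H, 8 ra L.
  Heavy syllables in the domain: 1, 2, 3, 4, 5, 6, 7. The leftmost is syllable 1 (go:).
  → primary stress on syllable 1.

no: stays on 1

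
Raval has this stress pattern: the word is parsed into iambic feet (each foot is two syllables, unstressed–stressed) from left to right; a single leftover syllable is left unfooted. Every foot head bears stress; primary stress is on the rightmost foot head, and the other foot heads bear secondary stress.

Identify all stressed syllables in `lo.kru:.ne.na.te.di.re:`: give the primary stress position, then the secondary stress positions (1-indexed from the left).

Parse left to right into iambic (σˈσ) feet: (lo.ˈkru:) (ne.ˈna) (te.ˈdi) re:. Syllable 7 is left unfooted.
Foot heads (stressed positions): 2, 4, 6.
End Rule Rightmost: primary stress on the rightmost head = syllable 6.
Secondary stress on 2, 4: lo.ˌkru:.ne.ˌna.te.ˈdi.re:.

primary 6, secondary 2, 4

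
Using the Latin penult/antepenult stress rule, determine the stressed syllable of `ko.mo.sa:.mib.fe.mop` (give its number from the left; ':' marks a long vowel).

4

Classical Latin: stress the penult if heavy (long vowel or closed), else the antepenult.
Weights: 4 mib H, 5 fe L, 6 mop H.
The penult (syllable 5, fe) is light, so stress falls on the antepenult (syllable 4, mib).
Stress on syllable 4: ko.mo.sa:.ˈmib.fe.mop.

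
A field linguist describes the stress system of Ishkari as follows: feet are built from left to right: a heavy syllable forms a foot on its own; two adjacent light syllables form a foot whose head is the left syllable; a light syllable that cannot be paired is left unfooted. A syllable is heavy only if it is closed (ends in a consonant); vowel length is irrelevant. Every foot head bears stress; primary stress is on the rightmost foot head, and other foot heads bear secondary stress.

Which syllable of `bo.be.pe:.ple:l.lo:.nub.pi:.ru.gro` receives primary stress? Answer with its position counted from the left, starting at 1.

Weights: 1 bo L, 2 be L, 3 pe: L, 4 ple:l H, 5 lo: L, 6 nub H, 7 pi: L, 8 ru L, 9 gro L.
Parse left to right (heavy = foot alone; LL = one foot; stranded L unfooted): (ˈbo.be) pe: (ˈple:l) lo: (ˈnub) (ˈpi:.ru) gro.
Foot heads: 1, 4, 6, 7.
Primary stress on the rightmost head = syllable 7.
Primary stress: syllable 7 → bo.be.pe:.ple:l.lo:.nub.ˈpi:.ru.gro.

7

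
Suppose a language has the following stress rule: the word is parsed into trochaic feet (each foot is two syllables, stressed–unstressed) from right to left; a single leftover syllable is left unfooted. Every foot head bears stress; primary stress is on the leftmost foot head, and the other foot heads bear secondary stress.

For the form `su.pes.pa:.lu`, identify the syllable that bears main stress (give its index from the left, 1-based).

Parse right to left into trochaic (ˈσσ) feet: (ˈsu.pes) (ˈpa:.lu).
Foot heads (stressed positions): 1, 3.
End Rule Leftmost: primary stress on the leftmost head = syllable 1.
Primary stress: syllable 1 → ˈsu.pes.pa:.lu.

1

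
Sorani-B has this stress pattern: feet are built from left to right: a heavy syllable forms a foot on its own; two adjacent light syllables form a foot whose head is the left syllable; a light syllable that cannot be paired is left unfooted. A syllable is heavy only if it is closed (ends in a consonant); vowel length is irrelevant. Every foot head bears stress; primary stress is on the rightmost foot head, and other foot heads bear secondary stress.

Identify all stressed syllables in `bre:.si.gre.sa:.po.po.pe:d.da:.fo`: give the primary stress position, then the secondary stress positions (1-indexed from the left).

primary 8, secondary 1, 3, 5, 7

Weights: 1 bre: L, 2 si L, 3 gre L, 4 sa: L, 5 po L, 6 po L, 7 pe:d H, 8 da: L, 9 fo L.
Parse left to right (heavy = foot alone; LL = one foot; stranded L unfooted): (ˈbre:.si) (ˈgre.sa:) (ˈpo.po) (ˈpe:d) (ˈda:.fo).
Foot heads: 1, 3, 5, 7, 8.
Primary stress on the rightmost head = syllable 8.
Secondary stress on 1, 3, 5, 7: ˌbre:.si.ˌgre.sa:.ˌpo.po.ˌpe:d.ˈda:.fo.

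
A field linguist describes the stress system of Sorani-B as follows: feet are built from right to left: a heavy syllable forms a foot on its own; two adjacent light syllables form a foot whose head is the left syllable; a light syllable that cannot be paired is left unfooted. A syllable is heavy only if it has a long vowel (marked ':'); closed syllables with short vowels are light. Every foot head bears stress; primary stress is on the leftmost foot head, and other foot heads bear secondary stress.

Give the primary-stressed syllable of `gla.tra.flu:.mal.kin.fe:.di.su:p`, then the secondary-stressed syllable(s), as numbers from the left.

Weights: 1 gla L, 2 tra L, 3 flu: H, 4 mal L, 5 kin L, 6 fe: H, 7 di L, 8 su:p H.
Parse right to left (heavy = foot alone; LL = one foot; stranded L unfooted): (ˈgla.tra) (ˈflu:) (ˈmal.kin) (ˈfe:) di (ˈsu:p).
Foot heads: 1, 3, 4, 6, 8.
Primary stress on the leftmost head = syllable 1.
Secondary stress on 3, 4, 6, 8: ˈgla.tra.ˌflu:.ˌmal.kin.ˌfe:.di.ˌsu:p.

primary 1, secondary 3, 4, 6, 8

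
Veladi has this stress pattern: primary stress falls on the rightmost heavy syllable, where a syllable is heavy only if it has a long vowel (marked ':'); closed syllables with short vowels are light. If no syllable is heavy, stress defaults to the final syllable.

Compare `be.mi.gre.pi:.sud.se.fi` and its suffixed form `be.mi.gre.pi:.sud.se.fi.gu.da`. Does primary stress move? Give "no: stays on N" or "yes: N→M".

no: stays on 4

Base `be.mi.gre.pi:.sud.se.fi` (7 syllables):
  Weights: 1 be L, 2 mi L, 3 gre L, 4 pi: H, 5 sud L, 6 se L, 7 fi L.
  Heavy syllables in the domain: 4. The rightmost is syllable 4 (pi:).
  → primary stress on syllable 4.
Suffixed `be.mi.gre.pi:.sud.se.fi.gu.da` (9 syllables):
  Weights: 1 be L, 2 mi L, 3 gre L, 4 pi: H, 5 sud L, 6 se L, 7 fi L, 8 gu L, 9 da L.
  Heavy syllables in the domain: 4. The rightmost is syllable 4 (pi:).
  → primary stress on syllable 4.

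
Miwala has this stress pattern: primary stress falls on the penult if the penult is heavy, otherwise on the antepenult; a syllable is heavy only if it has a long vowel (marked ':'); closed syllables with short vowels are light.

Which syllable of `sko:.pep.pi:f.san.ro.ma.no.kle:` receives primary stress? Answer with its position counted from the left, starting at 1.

6

Weights: 6 ma L, 7 no L, 8 kle: H.
The penult (syllable 7, no) is light, so stress falls on the antepenult (syllable 6, ma).
Primary stress: syllable 6 → sko:.pep.pi:f.san.ro.ˈma.no.kle:.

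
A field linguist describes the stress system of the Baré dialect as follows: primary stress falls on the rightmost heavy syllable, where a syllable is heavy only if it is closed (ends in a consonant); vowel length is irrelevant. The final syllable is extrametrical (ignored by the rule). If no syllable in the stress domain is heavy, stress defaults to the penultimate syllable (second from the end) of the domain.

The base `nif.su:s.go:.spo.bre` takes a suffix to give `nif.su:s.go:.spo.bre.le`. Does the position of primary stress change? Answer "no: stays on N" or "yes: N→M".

Base `nif.su:s.go:.spo.bre` (5 syllables):
  The final syllable (5, bre) is extrametrical; the stress domain is syllables 1–4.
  Weights: 1 nif H, 2 su:s H, 3 go: L, 4 spo L.
  Heavy syllables in the domain: 1, 2. The rightmost is syllable 2 (su:s).
  → primary stress on syllable 2.
Suffixed `nif.su:s.go:.spo.bre.le` (6 syllables):
  The final syllable (6, le) is extrametrical; the stress domain is syllables 1–5.
  Weights: 1 nif H, 2 su:s H, 3 go: L, 4 spo L, 5 bre L.
  Heavy syllables in the domain: 1, 2. The rightmost is syllable 2 (su:s).
  → primary stress on syllable 2.

no: stays on 2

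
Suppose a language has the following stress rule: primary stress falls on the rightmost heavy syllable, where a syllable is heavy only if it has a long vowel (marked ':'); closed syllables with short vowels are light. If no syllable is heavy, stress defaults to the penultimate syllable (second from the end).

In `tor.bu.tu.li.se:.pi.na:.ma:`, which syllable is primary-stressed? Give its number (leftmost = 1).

Weights: 1 tor L, 2 bu L, 3 tu L, 4 li L, 5 se: H, 6 pi L, 7 na: H, 8 ma: H.
Heavy syllables in the domain: 5, 7, 8. The rightmost is syllable 8 (ma:).
Primary stress: syllable 8 → tor.bu.tu.li.se:.pi.na:.ˈma:.

8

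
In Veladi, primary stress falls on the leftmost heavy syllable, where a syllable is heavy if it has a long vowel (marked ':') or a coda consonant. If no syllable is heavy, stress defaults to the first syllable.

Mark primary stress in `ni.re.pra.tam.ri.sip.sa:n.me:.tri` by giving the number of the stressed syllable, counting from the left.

4

Weights: 1 ni L, 2 re L, 3 pra L, 4 tam H, 5 ri L, 6 sip H, 7 sa:n H, 8 me: H, 9 tri L.
Heavy syllables in the domain: 4, 6, 7, 8. The leftmost is syllable 4 (tam).
Primary stress: syllable 4 → ni.re.pra.ˈtam.ri.sip.sa:n.me:.tri.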